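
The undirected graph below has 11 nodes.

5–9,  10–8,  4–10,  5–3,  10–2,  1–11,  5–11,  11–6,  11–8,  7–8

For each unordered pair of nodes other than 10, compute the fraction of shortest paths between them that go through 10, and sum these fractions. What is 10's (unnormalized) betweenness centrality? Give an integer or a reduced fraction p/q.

Pairs whose geodesics pass through 10 — 8–2: 1; 8–4: 1; 9–2: 1; 9–4: 1; 2–6: 1; 2–11: 1; 2–3: 1; 2–7: 1; 2–5: 1; 2–4: 1; 2–1: 1; 6–4: 1; 11–4: 1; 3–4: 1 … (+3 more pairs).
All other pairs contribute 0.
Summing the contributions gives betweenness(10) = 17.

17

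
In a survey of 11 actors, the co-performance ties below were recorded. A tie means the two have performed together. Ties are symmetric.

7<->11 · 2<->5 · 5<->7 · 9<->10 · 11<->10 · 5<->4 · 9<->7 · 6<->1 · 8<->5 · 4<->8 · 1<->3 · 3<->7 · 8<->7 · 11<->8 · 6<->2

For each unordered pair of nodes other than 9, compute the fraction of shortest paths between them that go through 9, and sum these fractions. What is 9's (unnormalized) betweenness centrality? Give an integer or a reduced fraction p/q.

Pairs whose geodesics pass through 9 — 3–10: 1/2; 7–10: 1/2; 10–5: 1/3; 10–2: 1/3; 10–6: 2/5; 10–1: 1/2.
All other pairs contribute 0.
Summing the contributions gives betweenness(9) = 77/30.

77/30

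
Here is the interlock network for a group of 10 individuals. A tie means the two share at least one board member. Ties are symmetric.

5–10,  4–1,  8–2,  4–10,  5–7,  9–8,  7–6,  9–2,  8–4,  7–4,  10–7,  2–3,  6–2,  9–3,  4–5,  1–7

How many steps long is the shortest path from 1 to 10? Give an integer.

2

One shortest route is 1 – 7 – 10, which uses 2 edges, and 1 and 10 are not directly tied, so nothing shorter exists. So d(1,10) = 2.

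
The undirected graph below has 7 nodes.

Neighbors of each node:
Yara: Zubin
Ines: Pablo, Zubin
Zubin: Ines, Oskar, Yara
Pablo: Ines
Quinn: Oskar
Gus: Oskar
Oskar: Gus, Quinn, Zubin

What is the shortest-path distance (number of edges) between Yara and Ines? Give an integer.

2

One shortest route is Yara – Zubin – Ines, which uses 2 edges, and Yara and Ines are not directly tied, so nothing shorter exists. So d(Yara,Ines) = 2.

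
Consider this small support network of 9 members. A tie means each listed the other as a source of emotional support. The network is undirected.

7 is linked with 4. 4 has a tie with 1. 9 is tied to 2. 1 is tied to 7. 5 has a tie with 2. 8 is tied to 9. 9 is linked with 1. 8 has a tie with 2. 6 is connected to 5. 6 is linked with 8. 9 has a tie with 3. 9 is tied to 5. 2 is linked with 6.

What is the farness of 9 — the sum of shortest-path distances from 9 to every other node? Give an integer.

Distances from 9: 1:1, 2:1, 3:1, 4:2, 5:1, 6:2, 7:2, 8:1.
Sum = 1 + 1 + 1 + 2 + 1 + 2 + 2 + 1 = 11.

11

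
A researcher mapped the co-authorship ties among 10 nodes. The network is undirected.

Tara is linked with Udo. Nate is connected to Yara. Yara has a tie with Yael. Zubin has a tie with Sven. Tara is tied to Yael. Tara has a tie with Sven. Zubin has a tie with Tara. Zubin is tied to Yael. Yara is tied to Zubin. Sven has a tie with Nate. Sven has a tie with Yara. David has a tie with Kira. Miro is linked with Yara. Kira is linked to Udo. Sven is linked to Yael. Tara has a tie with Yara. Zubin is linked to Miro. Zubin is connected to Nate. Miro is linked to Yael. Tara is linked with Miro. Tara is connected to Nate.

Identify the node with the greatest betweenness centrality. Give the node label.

Tara

Unnormalized betweenness of each node: David:0, Kira:8, Miro:0, Nate:0, Sven:1/4, Tara:113/6, Udo:14, Yael:1/4, Yara:5/6, Zubin:5/6.
Tara has the largest value, 113/6, making it the main broker — the node through which the most shortest paths run.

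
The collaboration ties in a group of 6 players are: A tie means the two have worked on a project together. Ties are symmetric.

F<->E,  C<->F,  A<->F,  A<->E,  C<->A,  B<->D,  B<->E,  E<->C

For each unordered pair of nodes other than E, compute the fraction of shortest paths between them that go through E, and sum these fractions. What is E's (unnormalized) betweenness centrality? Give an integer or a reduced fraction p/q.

6

Pairs whose geodesics pass through E — D–A: 1; D–F: 1; D–C: 1; B–A: 1; B–F: 1; B–C: 1.
All other pairs contribute 0.
Summing the contributions gives betweenness(E) = 6.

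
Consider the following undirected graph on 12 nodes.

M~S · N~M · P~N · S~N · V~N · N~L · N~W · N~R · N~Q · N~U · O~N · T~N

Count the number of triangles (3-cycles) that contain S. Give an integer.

S's neighbors: M and N.
Neighbor pairs that are themselves tied: S–M–N. Each forms one triangle with S, for 1 in total.

1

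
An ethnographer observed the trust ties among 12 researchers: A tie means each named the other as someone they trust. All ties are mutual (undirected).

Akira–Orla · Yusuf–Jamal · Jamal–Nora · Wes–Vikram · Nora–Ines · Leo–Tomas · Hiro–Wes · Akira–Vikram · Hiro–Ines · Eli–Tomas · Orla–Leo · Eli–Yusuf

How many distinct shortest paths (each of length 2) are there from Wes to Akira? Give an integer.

The shortest distance is 2, and the only length-2 path is Wes–Vikram–Akira. So there is exactly 1 shortest path.

1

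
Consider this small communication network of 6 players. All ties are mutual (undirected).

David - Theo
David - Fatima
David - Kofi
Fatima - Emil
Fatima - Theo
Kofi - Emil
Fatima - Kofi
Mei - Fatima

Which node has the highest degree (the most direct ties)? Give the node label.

Degrees — David:3, Emil:2, Fatima:5, Kofi:3, Mei:1, Theo:2.
The maximum is 5, attained only by Fatima.

Fatima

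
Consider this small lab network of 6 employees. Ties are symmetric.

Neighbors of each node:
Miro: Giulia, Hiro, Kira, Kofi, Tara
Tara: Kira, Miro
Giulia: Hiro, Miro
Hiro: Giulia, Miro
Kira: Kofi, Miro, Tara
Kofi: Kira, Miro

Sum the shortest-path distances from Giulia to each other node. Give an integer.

8

Distances from Giulia: Hiro:1, Kira:2, Kofi:2, Miro:1, Tara:2.
Sum = 1 + 2 + 2 + 1 + 2 = 8.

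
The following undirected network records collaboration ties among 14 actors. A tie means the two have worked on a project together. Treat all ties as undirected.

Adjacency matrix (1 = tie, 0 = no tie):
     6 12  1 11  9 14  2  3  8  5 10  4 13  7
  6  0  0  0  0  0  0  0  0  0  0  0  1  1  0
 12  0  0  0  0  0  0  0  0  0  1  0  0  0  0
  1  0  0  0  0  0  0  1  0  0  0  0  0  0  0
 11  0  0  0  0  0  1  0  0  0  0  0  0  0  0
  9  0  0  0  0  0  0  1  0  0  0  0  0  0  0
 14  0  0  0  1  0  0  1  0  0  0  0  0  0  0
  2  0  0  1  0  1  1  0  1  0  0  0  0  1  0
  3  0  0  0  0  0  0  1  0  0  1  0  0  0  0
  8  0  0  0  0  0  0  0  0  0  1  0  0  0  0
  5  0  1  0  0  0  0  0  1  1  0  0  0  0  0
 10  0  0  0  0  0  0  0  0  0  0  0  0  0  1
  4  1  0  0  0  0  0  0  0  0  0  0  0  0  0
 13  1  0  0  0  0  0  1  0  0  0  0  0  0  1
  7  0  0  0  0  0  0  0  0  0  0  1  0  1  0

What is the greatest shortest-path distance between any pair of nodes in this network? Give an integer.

6

Eccentricity of each node (its greatest distance to any other): 1:4, 2:3, 3:4, 4:6, 5:5, 6:5, 7:5, 8:6, 9:4, 10:6, 11:5, 12:6, 13:4, 14:4.
The maximum eccentricity is 6, realized for instance by the pair 12–10 via 12 – 5 – 3 – 2 – 13 – 7 – 10. So the diameter is 6.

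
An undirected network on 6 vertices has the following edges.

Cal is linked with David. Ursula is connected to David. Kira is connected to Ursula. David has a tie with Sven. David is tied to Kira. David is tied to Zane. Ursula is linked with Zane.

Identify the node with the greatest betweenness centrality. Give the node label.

Unnormalized betweenness of each node: Cal:0, David:15/2, Kira:0, Sven:0, Ursula:1/2, Zane:0.
David has the largest value, 15/2, making it the main broker — the node through which the most shortest paths run.

David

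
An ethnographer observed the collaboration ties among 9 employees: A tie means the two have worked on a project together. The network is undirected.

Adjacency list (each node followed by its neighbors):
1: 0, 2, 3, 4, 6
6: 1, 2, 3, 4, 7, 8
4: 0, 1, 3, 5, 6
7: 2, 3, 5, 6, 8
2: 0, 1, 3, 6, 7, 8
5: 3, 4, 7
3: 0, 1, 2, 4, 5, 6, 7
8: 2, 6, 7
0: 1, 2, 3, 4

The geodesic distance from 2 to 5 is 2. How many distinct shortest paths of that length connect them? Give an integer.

The shortest distance is 2. The length-2 paths are: 2–7–5; 2–3–5.
That gives 2 distinct shortest paths.

2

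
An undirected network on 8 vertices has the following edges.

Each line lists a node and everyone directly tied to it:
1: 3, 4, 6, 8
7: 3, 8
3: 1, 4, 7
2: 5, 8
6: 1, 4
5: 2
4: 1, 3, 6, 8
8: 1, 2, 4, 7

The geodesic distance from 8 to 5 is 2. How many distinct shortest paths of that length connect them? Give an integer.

The shortest distance is 2, and the only length-2 path is 8–2–5. So there is exactly 1 shortest path.

1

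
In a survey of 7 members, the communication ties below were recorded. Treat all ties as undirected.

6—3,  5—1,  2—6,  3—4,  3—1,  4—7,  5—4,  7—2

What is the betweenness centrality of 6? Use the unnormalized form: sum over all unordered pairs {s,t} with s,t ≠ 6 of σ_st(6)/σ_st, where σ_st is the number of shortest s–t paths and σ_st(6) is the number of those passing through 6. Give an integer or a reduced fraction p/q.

Pairs whose geodesics pass through 6 — 3–2: 1; 1–2: 1.
All other pairs contribute 0.
Summing the contributions gives betweenness(6) = 2.

2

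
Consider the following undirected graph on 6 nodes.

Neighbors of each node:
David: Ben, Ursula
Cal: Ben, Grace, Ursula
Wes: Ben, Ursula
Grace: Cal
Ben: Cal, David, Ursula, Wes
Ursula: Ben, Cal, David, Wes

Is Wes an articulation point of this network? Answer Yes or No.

No

Even without Wes, every remaining node can still reach every other (the residual graph is connected), so Wes is not a cut vertex.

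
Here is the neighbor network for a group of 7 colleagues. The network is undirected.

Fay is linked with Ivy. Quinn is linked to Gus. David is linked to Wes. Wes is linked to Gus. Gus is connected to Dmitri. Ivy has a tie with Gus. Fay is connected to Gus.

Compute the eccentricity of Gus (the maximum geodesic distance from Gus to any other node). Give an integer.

2

Distances from Gus: David:2, Dmitri:1, Fay:1, Ivy:1, Quinn:1, Wes:1.
The largest is 2 (to David), so the eccentricity of Gus is 2.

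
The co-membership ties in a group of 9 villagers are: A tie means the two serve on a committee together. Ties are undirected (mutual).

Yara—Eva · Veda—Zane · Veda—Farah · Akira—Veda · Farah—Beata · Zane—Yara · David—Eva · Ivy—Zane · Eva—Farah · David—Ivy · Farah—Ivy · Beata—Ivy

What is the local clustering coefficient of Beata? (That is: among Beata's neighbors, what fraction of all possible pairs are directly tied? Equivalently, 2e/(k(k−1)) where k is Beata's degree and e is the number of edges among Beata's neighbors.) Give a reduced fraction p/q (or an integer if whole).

1

Beata's neighbors: Farah and Ivy (k = 2).
Possible neighbor pairs: C(2,2) = 1. Edges among them: Farah–Ivy → e = 1.
Clustering(Beata) = 1/1.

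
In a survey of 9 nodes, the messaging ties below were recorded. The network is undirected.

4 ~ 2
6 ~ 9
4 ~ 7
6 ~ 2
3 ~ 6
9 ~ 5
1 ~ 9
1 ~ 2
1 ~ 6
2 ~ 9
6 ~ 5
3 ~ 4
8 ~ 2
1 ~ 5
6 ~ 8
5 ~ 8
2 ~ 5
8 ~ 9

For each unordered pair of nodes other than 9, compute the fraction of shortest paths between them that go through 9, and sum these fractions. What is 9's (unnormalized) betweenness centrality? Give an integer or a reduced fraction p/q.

Pairs whose geodesics pass through 9 — 8–1: 1/4.
All other pairs contribute 0.
Summing the contributions gives betweenness(9) = 1/4.

1/4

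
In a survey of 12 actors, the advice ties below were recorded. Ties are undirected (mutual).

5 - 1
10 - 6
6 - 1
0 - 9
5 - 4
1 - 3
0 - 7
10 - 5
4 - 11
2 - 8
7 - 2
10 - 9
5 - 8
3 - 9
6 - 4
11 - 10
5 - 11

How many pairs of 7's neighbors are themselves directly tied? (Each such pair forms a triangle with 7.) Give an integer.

0

7's neighbors are 0 and 2, but none of them are tied to each other, so no triangle contains 7.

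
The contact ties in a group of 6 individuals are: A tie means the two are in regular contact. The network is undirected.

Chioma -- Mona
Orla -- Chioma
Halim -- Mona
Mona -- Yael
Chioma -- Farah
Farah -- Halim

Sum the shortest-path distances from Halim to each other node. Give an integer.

Distances from Halim: Chioma:2, Farah:1, Mona:1, Orla:3, Yael:2.
Sum = 2 + 1 + 1 + 3 + 2 = 9.

9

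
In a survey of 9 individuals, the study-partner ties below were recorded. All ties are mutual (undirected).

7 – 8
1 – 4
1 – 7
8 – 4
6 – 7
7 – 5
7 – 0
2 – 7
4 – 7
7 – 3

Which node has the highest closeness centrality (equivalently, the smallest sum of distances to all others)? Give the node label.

Farness (sum of distances to all others) for each node — 0:15, 1:14, 2:15, 3:15, 4:13, 5:15, 6:15, 7:8, 8:14.
The smallest farness is 8, for 7, so 7 has the highest closeness.

7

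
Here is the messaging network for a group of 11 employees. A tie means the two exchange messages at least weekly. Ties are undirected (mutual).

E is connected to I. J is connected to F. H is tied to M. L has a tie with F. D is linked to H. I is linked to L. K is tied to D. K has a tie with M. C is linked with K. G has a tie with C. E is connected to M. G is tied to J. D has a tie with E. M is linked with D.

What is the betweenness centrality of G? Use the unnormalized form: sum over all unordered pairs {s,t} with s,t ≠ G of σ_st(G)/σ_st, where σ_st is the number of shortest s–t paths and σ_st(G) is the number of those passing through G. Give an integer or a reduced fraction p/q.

Pairs whose geodesics pass through G — L–C: 1; F–C: 1; F–K: 1; J–C: 1; J–K: 1; J–M: 1; J–H: 2/2; J–D: 1.
All other pairs contribute 0.
Summing the contributions gives betweenness(G) = 8.

8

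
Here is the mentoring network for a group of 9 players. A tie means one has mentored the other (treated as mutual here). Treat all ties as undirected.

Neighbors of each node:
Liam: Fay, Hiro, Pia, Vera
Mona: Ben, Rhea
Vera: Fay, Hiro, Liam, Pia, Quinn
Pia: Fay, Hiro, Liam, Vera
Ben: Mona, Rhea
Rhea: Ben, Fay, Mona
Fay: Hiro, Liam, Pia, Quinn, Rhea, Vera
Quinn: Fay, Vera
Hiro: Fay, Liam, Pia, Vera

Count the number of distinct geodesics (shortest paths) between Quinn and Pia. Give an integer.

The shortest distance is 2. The length-2 paths are: Quinn–Vera–Pia; Quinn–Fay–Pia.
That gives 2 distinct shortest paths.

2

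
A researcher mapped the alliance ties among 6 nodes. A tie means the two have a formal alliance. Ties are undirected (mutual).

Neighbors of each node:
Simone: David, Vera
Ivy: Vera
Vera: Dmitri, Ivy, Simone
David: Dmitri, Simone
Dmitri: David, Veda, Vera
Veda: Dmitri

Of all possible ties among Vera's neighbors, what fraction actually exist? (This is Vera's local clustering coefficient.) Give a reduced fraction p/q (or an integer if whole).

0

Vera's neighbors: Dmitri, Ivy, and Simone (k = 3).
Possible neighbor pairs: C(3,2) = 3. Edges among them: none → e = 0.
Clustering(Vera) = 0/3 = 0.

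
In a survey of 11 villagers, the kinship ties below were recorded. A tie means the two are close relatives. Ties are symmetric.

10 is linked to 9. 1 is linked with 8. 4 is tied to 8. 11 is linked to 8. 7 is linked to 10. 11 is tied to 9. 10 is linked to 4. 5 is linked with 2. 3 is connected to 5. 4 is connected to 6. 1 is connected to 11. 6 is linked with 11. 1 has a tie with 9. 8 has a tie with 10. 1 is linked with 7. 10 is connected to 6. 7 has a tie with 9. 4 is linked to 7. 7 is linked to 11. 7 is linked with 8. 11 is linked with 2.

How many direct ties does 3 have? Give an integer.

1

3 is directly tied to 5. That is 1 neighbor, so the degree of 3 is 1.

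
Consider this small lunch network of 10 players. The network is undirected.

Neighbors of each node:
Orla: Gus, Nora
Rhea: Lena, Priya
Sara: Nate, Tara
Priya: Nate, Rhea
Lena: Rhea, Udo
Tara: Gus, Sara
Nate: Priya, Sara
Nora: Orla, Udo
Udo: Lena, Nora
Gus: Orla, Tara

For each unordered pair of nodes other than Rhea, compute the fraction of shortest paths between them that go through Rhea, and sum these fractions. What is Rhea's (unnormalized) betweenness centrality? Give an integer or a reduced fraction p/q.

8

Pairs whose geodesics pass through Rhea — Priya–Lena: 1; Priya–Udo: 1; Priya–Nora: 1; Priya–Orla: 1/2; Lena–Tara: 1/2; Lena–Sara: 1; Lena–Nate: 1; Udo–Sara: 1/2; Udo–Nate: 1; Nora–Nate: 1/2.
All other pairs contribute 0.
Summing the contributions gives betweenness(Rhea) = 8.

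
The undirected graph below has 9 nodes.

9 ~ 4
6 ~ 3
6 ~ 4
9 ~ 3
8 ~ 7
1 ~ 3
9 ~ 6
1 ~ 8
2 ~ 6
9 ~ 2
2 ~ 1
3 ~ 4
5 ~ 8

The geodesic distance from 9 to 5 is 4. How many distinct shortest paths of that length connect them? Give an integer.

2

The shortest distance is 4. The length-4 paths are: 9–2–1–8–5; 9–3–1–8–5.
That gives 2 distinct shortest paths.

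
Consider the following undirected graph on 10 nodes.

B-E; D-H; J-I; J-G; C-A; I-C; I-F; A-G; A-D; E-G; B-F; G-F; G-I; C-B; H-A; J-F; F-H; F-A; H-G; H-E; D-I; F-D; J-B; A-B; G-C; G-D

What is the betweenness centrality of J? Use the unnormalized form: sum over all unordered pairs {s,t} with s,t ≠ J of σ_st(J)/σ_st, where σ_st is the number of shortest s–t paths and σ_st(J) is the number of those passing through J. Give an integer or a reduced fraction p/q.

8/15

Pairs whose geodesics pass through J — I–B: 1/3; B–G: 1/5.
All other pairs contribute 0.
Summing the contributions gives betweenness(J) = 8/15.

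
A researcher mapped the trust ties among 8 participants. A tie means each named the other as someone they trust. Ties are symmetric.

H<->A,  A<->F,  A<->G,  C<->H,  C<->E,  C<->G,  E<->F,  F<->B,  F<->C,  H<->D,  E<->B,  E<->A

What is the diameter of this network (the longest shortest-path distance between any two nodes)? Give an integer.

Eccentricity of each node (its greatest distance to any other): A:2, B:4, C:2, D:4, E:3, F:3, G:3, H:3.
The maximum eccentricity is 4, realized for instance by the pair B–D via B – E – A – H – D. So the diameter is 4.

4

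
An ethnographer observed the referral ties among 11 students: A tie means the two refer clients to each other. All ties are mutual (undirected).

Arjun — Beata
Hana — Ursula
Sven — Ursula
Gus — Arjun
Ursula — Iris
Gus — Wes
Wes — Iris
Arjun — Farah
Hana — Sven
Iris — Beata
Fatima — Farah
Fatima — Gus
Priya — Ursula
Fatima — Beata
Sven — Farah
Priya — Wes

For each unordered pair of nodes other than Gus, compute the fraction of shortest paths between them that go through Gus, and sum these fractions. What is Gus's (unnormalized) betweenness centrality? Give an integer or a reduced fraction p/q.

16/3

Pairs whose geodesics pass through Gus — Fatima–Wes: 1; Fatima–Priya: 1; Fatima–Arjun: 1/3; Wes–Farah: 2/2; Wes–Arjun: 1; Priya–Arjun: 1.
All other pairs contribute 0.
Summing the contributions gives betweenness(Gus) = 16/3.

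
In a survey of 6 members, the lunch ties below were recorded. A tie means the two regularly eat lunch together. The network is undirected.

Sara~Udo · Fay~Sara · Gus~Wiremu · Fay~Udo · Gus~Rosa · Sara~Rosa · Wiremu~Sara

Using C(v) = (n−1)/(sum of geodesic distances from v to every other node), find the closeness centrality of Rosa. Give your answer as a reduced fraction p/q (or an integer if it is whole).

5/8

Distances from Rosa: Fay:2, Gus:1, Sara:1, Udo:2, Wiremu:2. Sum = 8.
n = 6, so closeness = 5/8.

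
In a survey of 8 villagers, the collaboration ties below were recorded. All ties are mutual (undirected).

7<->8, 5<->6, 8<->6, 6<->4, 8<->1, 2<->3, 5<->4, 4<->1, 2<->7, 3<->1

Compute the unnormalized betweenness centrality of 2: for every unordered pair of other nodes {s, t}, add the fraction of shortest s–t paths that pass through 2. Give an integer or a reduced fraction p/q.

Pairs whose geodesics pass through 2 — 7–3: 1.
All other pairs contribute 0.
Summing the contributions gives betweenness(2) = 1.

1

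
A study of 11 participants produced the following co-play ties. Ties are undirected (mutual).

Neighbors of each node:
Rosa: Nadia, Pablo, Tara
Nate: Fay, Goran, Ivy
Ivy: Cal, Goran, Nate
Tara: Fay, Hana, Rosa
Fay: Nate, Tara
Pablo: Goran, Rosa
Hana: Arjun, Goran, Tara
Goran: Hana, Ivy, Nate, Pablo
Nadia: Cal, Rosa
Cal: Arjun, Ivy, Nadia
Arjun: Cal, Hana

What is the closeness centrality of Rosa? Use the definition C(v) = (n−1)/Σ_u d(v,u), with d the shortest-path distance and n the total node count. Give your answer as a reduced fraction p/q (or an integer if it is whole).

1/2

Distances from Rosa: Arjun:3, Cal:2, Fay:2, Goran:2, Hana:2, Ivy:3, Nadia:1, Nate:3, Pablo:1, Tara:1. Sum = 20.
n = 11, so closeness = 10/20 = 1/2.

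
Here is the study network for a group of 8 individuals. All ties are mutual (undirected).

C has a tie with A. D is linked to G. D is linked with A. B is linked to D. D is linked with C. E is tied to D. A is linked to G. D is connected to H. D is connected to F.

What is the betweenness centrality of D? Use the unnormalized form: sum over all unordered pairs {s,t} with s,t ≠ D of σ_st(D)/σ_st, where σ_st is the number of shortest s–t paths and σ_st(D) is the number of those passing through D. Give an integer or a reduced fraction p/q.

37/2

Pairs whose geodesics pass through D — G–E: 1; G–B: 1; G–C: 1/2; G–H: 1; G–F: 1; A–E: 1; A–B: 1; A–H: 1; A–F: 1; E–B: 1; E–C: 1; E–H: 1; E–F: 1; B–C: 1 … (+5 more pairs).
All other pairs contribute 0.
Summing the contributions gives betweenness(D) = 37/2.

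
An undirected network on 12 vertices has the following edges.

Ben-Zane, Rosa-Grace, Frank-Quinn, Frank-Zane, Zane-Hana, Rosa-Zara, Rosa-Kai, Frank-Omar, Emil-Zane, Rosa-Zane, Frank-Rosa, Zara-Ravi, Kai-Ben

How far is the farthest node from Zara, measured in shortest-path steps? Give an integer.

Distances from Zara: Ben:3, Emil:3, Frank:2, Grace:2, Hana:3, Kai:2, Omar:3, Quinn:3, Ravi:1, Rosa:1, Zane:2.
The largest is 3 (to Ben, Omar, Quinn, Hana, and Emil), so the eccentricity of Zara is 3.

3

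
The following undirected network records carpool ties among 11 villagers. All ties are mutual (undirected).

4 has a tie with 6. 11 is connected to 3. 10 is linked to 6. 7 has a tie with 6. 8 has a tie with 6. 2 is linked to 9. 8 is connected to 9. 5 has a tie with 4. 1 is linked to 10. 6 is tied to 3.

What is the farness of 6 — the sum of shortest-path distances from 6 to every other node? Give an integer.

Distances from 6: 1:2, 2:3, 3:1, 4:1, 5:2, 7:1, 8:1, 9:2, 10:1, 11:2.
Sum = 2 + 3 + 1 + 1 + 2 + 1 + 1 + 2 + 1 + 2 = 16.

16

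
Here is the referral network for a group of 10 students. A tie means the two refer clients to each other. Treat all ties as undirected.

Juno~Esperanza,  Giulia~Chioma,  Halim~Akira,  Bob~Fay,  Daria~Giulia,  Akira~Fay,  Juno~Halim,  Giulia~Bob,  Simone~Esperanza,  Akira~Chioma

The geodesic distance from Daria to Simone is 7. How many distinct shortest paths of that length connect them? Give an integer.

The shortest distance is 7, and the only length-7 path is Daria–Giulia–Chioma–Akira–Halim–Juno–Esperanza–Simone. So there is exactly 1 shortest path.

1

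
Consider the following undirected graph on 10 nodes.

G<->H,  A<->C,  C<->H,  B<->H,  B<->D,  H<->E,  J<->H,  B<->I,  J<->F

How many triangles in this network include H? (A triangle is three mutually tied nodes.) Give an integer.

0

H's neighbors are B, C, E, G, and J, but none of them are tied to each other, so no triangle contains H.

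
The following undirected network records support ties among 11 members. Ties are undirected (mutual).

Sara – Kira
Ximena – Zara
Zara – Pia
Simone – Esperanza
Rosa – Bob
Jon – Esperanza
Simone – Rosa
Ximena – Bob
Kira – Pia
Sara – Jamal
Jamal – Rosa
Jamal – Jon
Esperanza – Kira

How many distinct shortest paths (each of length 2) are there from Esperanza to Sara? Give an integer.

The shortest distance is 2, and the only length-2 path is Esperanza–Kira–Sara. So there is exactly 1 shortest path.

1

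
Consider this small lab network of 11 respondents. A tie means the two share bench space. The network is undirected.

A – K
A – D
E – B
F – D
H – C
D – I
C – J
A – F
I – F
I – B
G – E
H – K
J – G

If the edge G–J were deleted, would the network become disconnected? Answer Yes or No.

Even without that edge, G still reaches J via G – E – B – I – D – A – K – H – C – J, so the network stays connected. Not a bridge.

No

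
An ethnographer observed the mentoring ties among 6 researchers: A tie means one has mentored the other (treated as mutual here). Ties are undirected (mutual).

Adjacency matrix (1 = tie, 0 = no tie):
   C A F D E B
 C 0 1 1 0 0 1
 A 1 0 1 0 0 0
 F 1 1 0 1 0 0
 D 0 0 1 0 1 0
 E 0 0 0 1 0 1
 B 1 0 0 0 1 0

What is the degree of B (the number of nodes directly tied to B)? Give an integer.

2

B is directly tied to C and E. That is 2 neighbors, so the degree of B is 2.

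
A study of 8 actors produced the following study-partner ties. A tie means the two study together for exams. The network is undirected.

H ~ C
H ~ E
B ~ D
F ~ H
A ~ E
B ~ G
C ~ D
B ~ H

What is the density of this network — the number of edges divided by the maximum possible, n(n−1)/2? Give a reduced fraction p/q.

2/7

There are 8 edges and 8 nodes, so the maximum possible is C(8,2) = 28.
Density = 8/28 = 2/7.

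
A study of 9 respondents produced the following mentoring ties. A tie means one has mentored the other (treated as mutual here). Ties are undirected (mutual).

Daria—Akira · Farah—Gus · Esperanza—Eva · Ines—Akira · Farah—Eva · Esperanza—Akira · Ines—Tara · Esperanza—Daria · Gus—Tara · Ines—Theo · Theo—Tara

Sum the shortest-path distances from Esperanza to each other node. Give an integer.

Distances from Esperanza: Akira:1, Daria:1, Eva:1, Farah:2, Gus:3, Ines:2, Tara:3, Theo:3.
Sum = 1 + 1 + 1 + 2 + 3 + 2 + 3 + 3 = 16.

16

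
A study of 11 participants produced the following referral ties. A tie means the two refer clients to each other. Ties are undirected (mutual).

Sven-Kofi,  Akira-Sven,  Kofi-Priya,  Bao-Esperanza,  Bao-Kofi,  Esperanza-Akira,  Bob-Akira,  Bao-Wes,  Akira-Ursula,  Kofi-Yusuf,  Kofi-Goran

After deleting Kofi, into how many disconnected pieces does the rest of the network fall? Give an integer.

4

Without Kofi, the remaining ties split the others into: {Priya}; {Akira, Bao, Bob, Esperanza, Sven, Ursula, Wes}; {Yusuf}; {Goran}.
That's 4 separate components.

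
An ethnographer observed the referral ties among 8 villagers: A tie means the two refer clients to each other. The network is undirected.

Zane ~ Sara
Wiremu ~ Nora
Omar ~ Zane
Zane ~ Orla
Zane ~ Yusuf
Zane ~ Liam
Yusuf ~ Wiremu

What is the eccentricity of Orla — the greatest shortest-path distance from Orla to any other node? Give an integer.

4

Distances from Orla: Liam:2, Nora:4, Omar:2, Sara:2, Wiremu:3, Yusuf:2, Zane:1.
The largest is 4 (to Nora), so the eccentricity of Orla is 4.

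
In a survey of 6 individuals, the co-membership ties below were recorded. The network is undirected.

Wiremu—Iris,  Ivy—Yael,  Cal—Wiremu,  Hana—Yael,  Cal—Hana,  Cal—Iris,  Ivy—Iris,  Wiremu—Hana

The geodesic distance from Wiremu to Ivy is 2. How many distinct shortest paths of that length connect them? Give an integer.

The shortest distance is 2, and the only length-2 path is Wiremu–Iris–Ivy. So there is exactly 1 shortest path.

1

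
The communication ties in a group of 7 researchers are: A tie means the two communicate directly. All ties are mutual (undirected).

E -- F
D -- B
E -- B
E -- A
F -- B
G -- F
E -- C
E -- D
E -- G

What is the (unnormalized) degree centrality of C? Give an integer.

1

C is directly tied to E. That is 1 neighbor, so the degree of C is 1.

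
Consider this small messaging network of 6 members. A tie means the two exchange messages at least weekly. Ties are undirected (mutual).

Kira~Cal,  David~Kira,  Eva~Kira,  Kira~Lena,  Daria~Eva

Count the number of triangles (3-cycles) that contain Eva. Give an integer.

0

Eva's neighbors are Daria and Kira, but none of them are tied to each other, so no triangle contains Eva.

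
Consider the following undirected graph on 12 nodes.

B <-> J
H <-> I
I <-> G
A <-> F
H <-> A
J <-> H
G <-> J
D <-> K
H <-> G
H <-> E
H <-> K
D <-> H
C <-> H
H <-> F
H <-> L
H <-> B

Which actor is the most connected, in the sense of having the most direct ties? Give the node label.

Degrees — A:2, B:2, C:1, D:2, E:1, F:2, G:3, H:11, I:2, J:3, K:2, L:1.
The maximum is 11, attained only by H.

H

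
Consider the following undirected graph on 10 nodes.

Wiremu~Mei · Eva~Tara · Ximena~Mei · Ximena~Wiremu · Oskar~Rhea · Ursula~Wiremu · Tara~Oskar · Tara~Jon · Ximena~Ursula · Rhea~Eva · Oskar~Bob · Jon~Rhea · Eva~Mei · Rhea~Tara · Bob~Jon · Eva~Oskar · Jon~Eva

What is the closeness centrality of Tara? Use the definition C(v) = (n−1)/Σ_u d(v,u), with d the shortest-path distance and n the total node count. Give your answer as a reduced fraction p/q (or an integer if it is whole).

Distances from Tara: Bob:2, Eva:1, Jon:1, Mei:2, Oskar:1, Rhea:1, Ursula:4, Wiremu:3, Ximena:3. Sum = 18.
n = 10, so closeness = 9/18 = 1/2.

1/2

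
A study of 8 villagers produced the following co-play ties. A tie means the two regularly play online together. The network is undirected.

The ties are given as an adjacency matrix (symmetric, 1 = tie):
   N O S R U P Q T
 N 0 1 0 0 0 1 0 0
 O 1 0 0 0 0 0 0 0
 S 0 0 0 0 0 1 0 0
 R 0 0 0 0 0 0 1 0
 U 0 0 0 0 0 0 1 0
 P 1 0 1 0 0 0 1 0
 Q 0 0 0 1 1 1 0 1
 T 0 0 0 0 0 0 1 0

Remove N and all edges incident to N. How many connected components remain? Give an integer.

Without N, the remaining ties split the others into: {O}; {P, Q, R, S, T, U}.
That's 2 separate components.

2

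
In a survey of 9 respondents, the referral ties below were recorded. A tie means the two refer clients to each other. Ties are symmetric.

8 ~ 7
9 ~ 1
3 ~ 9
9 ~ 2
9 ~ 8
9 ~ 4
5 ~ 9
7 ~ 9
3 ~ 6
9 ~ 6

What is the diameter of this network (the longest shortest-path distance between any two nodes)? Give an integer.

Eccentricity of each node (its greatest distance to any other): 1:2, 2:2, 3:2, 4:2, 5:2, 6:2, 7:2, 8:2, 9:1.
The maximum eccentricity is 2, realized for instance by the pair 4–2 via 4 – 9 – 2. So the diameter is 2.

2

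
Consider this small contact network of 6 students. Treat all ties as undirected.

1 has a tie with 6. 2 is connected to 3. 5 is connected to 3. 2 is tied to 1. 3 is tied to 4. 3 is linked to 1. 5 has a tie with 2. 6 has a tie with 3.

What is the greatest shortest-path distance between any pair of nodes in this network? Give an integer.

2

Eccentricity of each node (its greatest distance to any other): 1:2, 2:2, 3:1, 4:2, 5:2, 6:2.
The maximum eccentricity is 2, realized for instance by the pair 4–5 via 4 – 3 – 5. So the diameter is 2.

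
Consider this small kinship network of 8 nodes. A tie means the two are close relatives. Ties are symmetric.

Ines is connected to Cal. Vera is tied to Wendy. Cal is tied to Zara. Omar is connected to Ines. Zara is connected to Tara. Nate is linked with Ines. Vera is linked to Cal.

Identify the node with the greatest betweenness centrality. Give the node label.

Unnormalized betweenness of each node: Cal:16, Ines:11, Nate:0, Omar:0, Tara:0, Vera:6, Wendy:0, Zara:6.
Cal has the largest value, 16, making it the main broker — the node through which the most shortest paths run.

Cal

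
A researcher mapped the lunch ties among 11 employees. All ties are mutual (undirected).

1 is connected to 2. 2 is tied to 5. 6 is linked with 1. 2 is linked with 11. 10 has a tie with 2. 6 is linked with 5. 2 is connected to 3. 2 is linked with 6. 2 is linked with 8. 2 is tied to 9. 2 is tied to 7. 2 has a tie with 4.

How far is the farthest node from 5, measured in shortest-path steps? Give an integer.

2

Distances from 5: 1:2, 2:1, 3:2, 4:2, 6:1, 7:2, 8:2, 9:2, 10:2, 11:2.
The largest is 2 (to 9, 7, 1, 11, 3, 4, 10, and 8), so the eccentricity of 5 is 2.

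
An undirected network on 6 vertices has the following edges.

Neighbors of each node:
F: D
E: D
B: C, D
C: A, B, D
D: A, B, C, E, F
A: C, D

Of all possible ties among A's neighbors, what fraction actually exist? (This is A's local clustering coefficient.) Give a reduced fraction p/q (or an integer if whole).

1

A's neighbors: C and D (k = 2).
Possible neighbor pairs: C(2,2) = 1. Edges among them: C–D → e = 1.
Clustering(A) = 1/1.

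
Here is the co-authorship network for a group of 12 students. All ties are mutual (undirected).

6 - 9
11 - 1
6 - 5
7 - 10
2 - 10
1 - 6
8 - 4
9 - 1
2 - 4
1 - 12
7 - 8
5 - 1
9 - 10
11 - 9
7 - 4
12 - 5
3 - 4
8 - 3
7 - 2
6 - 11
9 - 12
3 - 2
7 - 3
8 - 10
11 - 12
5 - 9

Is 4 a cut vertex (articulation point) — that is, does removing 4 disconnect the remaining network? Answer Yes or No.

Even without 4, every remaining node can still reach every other (the residual graph is connected), so 4 is not a cut vertex.

No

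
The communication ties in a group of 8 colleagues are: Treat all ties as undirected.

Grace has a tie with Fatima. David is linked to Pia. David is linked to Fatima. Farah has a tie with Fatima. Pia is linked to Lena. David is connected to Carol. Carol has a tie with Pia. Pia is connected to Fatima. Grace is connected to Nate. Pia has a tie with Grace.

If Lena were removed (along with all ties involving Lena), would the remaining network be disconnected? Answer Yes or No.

No

Even without Lena, every remaining node can still reach every other (the residual graph is connected), so Lena is not a cut vertex.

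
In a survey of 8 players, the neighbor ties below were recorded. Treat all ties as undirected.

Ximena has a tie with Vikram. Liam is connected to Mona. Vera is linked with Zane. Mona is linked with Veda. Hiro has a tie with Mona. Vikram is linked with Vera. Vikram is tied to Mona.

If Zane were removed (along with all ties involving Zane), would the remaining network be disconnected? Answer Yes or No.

Even without Zane, every remaining node can still reach every other (the residual graph is connected), so Zane is not a cut vertex.

No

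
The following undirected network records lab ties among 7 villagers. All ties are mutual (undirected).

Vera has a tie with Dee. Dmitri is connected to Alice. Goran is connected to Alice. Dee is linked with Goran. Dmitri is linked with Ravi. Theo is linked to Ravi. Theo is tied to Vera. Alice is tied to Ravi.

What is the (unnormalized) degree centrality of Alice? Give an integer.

Alice is directly tied to Dmitri, Goran, and Ravi. That is 3 neighbors, so the degree of Alice is 3.

3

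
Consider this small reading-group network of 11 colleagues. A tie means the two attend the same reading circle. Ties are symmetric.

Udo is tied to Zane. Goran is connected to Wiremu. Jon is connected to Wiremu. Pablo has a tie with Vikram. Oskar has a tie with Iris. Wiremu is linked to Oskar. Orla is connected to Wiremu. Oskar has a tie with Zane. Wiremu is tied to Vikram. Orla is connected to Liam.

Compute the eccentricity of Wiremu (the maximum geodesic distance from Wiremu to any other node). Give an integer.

3

Distances from Wiremu: Goran:1, Iris:2, Jon:1, Liam:2, Orla:1, Oskar:1, Pablo:2, Udo:3, Vikram:1, Zane:2.
The largest is 3 (to Udo), so the eccentricity of Wiremu is 3.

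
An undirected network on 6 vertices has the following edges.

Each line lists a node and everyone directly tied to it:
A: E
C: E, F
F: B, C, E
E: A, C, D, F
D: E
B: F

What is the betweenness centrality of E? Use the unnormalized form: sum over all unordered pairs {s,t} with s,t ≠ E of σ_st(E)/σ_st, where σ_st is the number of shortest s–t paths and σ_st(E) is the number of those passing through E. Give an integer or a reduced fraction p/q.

Pairs whose geodesics pass through E — C–A: 1; C–D: 1; A–D: 1; A–B: 1; A–F: 1; D–B: 1; D–F: 1.
All other pairs contribute 0.
Summing the contributions gives betweenness(E) = 7.

7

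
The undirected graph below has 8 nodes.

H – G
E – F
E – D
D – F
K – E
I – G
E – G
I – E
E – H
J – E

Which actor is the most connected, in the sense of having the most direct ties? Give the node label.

Degrees — D:2, E:7, F:2, G:3, H:2, I:2, J:1, K:1.
The maximum is 7, attained only by E.

E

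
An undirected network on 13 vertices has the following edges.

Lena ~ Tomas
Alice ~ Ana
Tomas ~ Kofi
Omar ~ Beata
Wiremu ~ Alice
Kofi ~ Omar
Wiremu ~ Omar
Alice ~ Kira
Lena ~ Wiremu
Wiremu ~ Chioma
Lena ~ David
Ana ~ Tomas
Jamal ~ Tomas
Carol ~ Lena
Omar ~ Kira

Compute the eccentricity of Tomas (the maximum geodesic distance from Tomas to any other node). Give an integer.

Distances from Tomas: Alice:2, Ana:1, Beata:3, Carol:2, Chioma:3, David:2, Jamal:1, Kira:3, Kofi:1, Lena:1, Omar:2, Wiremu:2.
The largest is 3 (to Chioma, Kira, and Beata), so the eccentricity of Tomas is 3.

3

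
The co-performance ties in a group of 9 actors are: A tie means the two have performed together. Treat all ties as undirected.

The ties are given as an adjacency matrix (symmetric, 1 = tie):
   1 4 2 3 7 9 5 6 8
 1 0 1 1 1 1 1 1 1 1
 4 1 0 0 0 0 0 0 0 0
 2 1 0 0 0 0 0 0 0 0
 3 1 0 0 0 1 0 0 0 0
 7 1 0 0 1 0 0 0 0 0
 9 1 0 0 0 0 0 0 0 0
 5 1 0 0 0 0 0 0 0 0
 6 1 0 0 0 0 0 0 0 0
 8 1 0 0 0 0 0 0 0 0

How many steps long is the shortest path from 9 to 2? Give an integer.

2

One shortest route is 9 – 1 – 2, which uses 2 edges, and 9 and 2 are not directly tied, so nothing shorter exists. So d(9,2) = 2.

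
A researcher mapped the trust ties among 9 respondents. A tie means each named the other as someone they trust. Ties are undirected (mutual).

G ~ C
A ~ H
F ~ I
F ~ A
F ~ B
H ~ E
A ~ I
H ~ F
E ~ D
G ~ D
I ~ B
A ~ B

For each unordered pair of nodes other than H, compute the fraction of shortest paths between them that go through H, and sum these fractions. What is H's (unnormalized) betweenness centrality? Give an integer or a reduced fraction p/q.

Pairs whose geodesics pass through H — C–F: 1; C–B: 2/2; C–A: 1; C–I: 2/2; E–F: 1; E–B: 2/2; E–A: 1; E–I: 2/2; D–F: 1; D–B: 2/2; D–A: 1; D–I: 2/2; G–F: 1; G–B: 2/2 … (+2 more pairs).
All other pairs contribute 0.
Summing the contributions gives betweenness(H) = 16.

16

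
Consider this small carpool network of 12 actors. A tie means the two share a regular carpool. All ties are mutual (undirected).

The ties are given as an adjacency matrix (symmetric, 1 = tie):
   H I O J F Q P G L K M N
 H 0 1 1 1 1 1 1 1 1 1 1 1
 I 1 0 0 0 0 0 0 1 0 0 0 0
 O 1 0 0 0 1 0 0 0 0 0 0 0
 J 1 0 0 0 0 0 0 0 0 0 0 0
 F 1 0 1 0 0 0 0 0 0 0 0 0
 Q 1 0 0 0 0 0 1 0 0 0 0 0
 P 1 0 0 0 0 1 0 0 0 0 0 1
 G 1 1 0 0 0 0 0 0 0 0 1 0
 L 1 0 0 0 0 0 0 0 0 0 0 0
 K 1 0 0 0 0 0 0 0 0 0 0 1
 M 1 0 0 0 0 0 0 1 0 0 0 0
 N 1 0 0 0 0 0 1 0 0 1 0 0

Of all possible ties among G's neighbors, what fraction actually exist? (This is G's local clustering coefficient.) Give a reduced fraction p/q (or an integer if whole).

G's neighbors: H, I, and M (k = 3).
Possible neighbor pairs: C(3,2) = 3. Edges among them: H–I, H–M → e = 2.
Clustering(G) = 2/3.

2/3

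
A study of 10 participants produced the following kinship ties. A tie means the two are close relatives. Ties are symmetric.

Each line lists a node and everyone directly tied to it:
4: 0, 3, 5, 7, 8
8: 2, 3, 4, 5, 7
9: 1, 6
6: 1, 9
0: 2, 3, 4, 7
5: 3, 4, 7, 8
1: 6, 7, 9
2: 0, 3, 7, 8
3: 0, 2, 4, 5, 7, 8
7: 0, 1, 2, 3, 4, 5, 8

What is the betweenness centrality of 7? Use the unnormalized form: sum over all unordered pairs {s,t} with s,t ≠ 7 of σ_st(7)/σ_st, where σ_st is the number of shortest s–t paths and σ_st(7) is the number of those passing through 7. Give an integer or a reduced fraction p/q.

115/6

Pairs whose geodesics pass through 7 — 3–9: 1; 3–1: 1; 3–6: 1; 0–8: 1/4; 0–5: 1/3; 0–9: 1; 0–1: 1; 0–6: 1; 8–9: 1; 8–1: 1; 8–6: 1; 4–2: 1/4; 4–9: 1; 4–1: 1 … (+8 more pairs).
All other pairs contribute 0.
Summing the contributions gives betweenness(7) = 115/6.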